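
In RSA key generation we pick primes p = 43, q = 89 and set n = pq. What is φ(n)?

φ(3827) = 3827 · (1 − 1/43) · (1 − 1/89)
       = 3827 · 3696/3827 = 3696.

3696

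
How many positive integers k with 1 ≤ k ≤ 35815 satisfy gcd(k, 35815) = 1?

Factor 35815: 35815 = 5 · 13 · 19 · 29.
φ(35815) = 35815 · (1 − 1/5) · (1 − 1/13) · (1 − 1/19) · (1 − 1/29)
       = 35815 · 24192/35815 = 24192.

24192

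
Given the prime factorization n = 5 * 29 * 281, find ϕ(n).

31360

φ(5) = 5 − 1 = 4.
φ(29) = 29 − 1 = 28.
φ(281) = 281 − 1 = 280.
Multiply: 4 · 28 · 280 = 31360.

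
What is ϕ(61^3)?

223260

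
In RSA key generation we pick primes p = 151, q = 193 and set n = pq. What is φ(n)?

φ(29143) = 29143 · (1 − 1/151) · (1 − 1/193)
       = 29143 · 28800/29143 = 28800.

28800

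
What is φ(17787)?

Factor 17787: 17787 = 3 × 7**2 × 11**2.
φ(17787) = 17787 · (1 − 1/3) · (1 − 1/7) · (1 − 1/11)
       = 17787 · 120/231 = 9240.

9240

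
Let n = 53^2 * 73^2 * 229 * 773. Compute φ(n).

2549686104576

φ(53^2) = 53^1·(53−1) = 53·52 = 2756.
φ(73^2) = 73^1·(73−1) = 73·72 = 5256.
φ(229) = 229 − 1 = 228.
φ(773) = 773 − 1 = 772.
φ(2649795972737) = 2756 × 5256 × 228 × 772 = 2549686104576.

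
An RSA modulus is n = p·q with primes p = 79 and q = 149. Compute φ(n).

φ(n) = (p − 1)(q − 1) = (79−1)(149−1) = 78·148 = 11544.

11544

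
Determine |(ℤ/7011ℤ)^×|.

Factor 7011: 7011 = 3^2 · 19 · 41.
φ(3^2) = 3^1·(3−1) = 3·2 = 6.
φ(19) = 19 − 1 = 18.
φ(41) = 41 − 1 = 40.
Multiply: 6 · 18 · 40 = 4320.

4320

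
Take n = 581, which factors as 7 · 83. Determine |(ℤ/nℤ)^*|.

φ(581) = 581 · (1 − 1/7) · (1 − 1/83)
       = 581 · 492/581 = 492.

492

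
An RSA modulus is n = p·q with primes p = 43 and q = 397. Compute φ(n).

16632

φ(pq) = (p−1)(q−1) = 42 · 396 = 16632.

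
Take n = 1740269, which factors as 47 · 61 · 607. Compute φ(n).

φ(47) = 47 − 1 = 46.
φ(61) = 61 − 1 = 60.
φ(607) = 607 − 1 = 606.
Multiply: 46 · 60 · 606 = 1672560.

1672560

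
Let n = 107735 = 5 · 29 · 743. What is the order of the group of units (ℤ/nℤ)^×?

φ(107735) = 107735 · (1 − 1/5) · (1 − 1/29) · (1 − 1/743)
       = 107735 · 83104/107735 = 83104.

83104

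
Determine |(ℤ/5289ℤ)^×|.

First factor: 5289 = 3 · 41 · 43.
φ(3) = 3 − 1 = 2.
φ(41) = 41 − 1 = 40.
φ(43) = 43 − 1 = 42.
Multiply: 2 · 40 · 42 = 3360.

3360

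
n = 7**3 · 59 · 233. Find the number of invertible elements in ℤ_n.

3956064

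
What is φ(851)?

First factor: 851 = 23 × 37.
φ(23) = 23 − 1 = 22.
φ(37) = 37 − 1 = 36.
Since φ is multiplicative, φ(851) = 22 · 36 = 792.

792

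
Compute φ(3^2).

6

φ(9) = 9 · (1 − 1/3)
       = 9 · 2/3 = 6.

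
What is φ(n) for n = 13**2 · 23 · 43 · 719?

φ(13^2) = 13^1·(13−1) = 13·12 = 156.
φ(23) = 23 − 1 = 22.
φ(43) = 43 − 1 = 42.
φ(719) = 719 − 1 = 718.
φ(120174379) = 156 × 22 × 42 × 718 = 103495392.

103495392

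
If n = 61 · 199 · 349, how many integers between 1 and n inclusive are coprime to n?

φ(4236511) = 4236511 · (1 − 1/61) · (1 − 1/199) · (1 − 1/349)
       = 4236511 · 4134240/4236511 = 4134240.

4134240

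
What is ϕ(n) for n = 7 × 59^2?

φ(7) = 7 − 1 = 6.
φ(59^2) = 59^1·(59−1) = 59·58 = 3422.
Since φ is multiplicative, φ(24367) = 6 · 3422 = 20532.

20532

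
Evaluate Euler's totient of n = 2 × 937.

φ(2) = 2 − 1 = 1.
φ(937) = 937 − 1 = 936.
Multiply: 1 · 936 = 936.

936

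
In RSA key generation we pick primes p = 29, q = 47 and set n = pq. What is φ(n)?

1288

φ(n) = (p − 1)(q − 1) = (29−1)(47−1) = 28·46 = 1288.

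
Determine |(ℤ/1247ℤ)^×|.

1247 = 29 * 43.
φ(29) = 29 − 1 = 28.
φ(43) = 43 − 1 = 42.
Since φ is multiplicative, φ(1247) = 28 · 42 = 1176.

1176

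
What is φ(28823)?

25920

Prime factorization: 28823 = 19 · 37 · 41.
φ(28823) = 28823 · (1 − 1/19) · (1 − 1/37) · (1 − 1/41)
       = 28823 · 25920/28823 = 25920.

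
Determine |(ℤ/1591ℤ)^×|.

1512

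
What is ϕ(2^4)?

φ(2^4) = 2^4 − 2^3 = 16 − 8 = 8.

8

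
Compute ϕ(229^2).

52212

φ(52441) = 52441 · (1 − 1/229)
       = 52441 · 228/229 = 52212.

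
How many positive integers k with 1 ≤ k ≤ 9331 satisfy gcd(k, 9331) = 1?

Factor 9331: 9331 = 7 · 31 · 43.
φ(9331) = 9331 · (1 − 1/7) · (1 − 1/31) · (1 − 1/43)
       = 9331 · 7560/9331 = 7560.

7560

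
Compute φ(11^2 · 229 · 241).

φ(11^2) = 11^2 − 11^1 = 121 − 11 = 110.
φ(229) = 229 − 1 = 228.
φ(241) = 241 − 1 = 240.
Since φ is multiplicative, φ(6677869) = 110 · 228 · 240 = 6019200.

6019200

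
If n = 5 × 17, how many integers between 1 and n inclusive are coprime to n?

64

φ(5) = 5 − 1 = 4.
φ(17) = 17 − 1 = 16.
Since φ is multiplicative, φ(85) = 4 · 16 = 64.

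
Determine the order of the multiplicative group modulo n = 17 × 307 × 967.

4729536

φ(17) = 17 − 1 = 16.
φ(307) = 307 − 1 = 306.
φ(967) = 967 − 1 = 966.
Since φ is multiplicative, φ(5046773) = 16 · 306 · 966 = 4729536.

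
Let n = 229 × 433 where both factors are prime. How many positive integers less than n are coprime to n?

98496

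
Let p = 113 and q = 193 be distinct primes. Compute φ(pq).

21504

φ(21809) = 21809 · (1 − 1/113) · (1 − 1/193)
       = 21809 · 21504/21809 = 21504.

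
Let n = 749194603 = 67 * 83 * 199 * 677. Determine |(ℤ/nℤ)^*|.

724385376

φ(749194603) = 749194603 · (1 − 1/67) · (1 − 1/83) · (1 − 1/199) · (1 − 1/677)
       = 749194603 · 724385376/749194603 = 724385376.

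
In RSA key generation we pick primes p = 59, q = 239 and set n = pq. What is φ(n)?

13804

φ(n) = (p − 1)(q − 1) = (59−1)(239−1) = 58·238 = 13804.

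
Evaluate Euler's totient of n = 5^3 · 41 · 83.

328000

φ(425375) = 425375 · (1 − 1/5) · (1 − 1/41) · (1 − 1/83)
       = 425375 · 13120/17015 = 328000.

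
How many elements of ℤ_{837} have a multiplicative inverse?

Factor 837: 837 = 3^3 × 31.
φ(3^3) = 3^2·(3−1) = 9·2 = 18.
φ(31) = 31 − 1 = 30.
φ(837) = 18 × 30 = 540.

540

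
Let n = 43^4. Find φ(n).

3339294

φ(3418801) = 3418801 · (1 − 1/43)
       = 3418801 · 42/43 = 3339294.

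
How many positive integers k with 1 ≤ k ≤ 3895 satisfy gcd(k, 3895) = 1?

2880

3895 = 5 × 19 × 41.
φ(3895) = 3895 · (1 − 1/5) · (1 − 1/19) · (1 − 1/41)
       = 3895 · 2880/3895 = 2880.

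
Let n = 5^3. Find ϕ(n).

100

φ(5^3) = 5^2·(5−1) = 25·4 = 100.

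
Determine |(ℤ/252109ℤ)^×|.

Factor 252109: 252109 = 11 × 13 × 41 × 43.
φ(11) = 11 − 1 = 10.
φ(13) = 13 − 1 = 12.
φ(41) = 41 − 1 = 40.
φ(43) = 43 − 1 = 42.
Multiply: 10 · 12 · 40 · 42 = 201600.

201600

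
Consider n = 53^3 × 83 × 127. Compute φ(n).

φ(53^3) = 53^3 − 53^2 = 148877 − 2809 = 146068.
φ(83) = 83 − 1 = 82.
φ(127) = 127 − 1 = 126.
Since φ is multiplicative, φ(1569312457) = 146068 · 82 · 126 = 1509174576.

1509174576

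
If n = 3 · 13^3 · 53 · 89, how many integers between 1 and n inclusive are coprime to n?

φ(3) = 3 − 1 = 2.
φ(13^3) = 13^3 − 13^2 = 2197 − 169 = 2028.
φ(53) = 53 − 1 = 52.
φ(89) = 89 − 1 = 88.
Since φ is multiplicative, φ(31089747) = 2 · 2028 · 52 · 88 = 18560256.

18560256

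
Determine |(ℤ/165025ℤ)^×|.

105600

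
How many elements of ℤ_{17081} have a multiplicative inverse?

Prime factorization: 17081 = 19 * 29 * 31.
φ(19) = 19 − 1 = 18.
φ(29) = 29 − 1 = 28.
φ(31) = 31 − 1 = 30.
φ(17081) = 18 × 28 × 30 = 15120.

15120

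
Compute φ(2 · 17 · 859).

13728

φ(29206) = 29206 · (1 − 1/2) · (1 − 1/17) · (1 − 1/859)
       = 29206 · 13728/29206 = 13728.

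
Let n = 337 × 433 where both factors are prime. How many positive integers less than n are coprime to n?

145152

φ(337) = 337 − 1 = 336.
φ(433) = 433 − 1 = 432.
φ(145921) = 336 × 432 = 145152.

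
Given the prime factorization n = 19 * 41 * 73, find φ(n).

φ(19) = 19 − 1 = 18.
φ(41) = 41 − 1 = 40.
φ(73) = 73 − 1 = 72.
Since φ is multiplicative, φ(56867) = 18 · 40 · 72 = 51840.

51840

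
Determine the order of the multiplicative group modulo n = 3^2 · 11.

60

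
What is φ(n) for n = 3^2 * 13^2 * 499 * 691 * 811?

260518939200

φ(425332590579) = 425332590579 · (1 − 1/3) · (1 − 1/13) · (1 − 1/499) · (1 − 1/691) · (1 − 1/811)
       = 425332590579 · 6679972800/10905963861 = 260518939200.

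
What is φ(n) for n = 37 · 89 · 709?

φ(2334737) = 2334737 · (1 − 1/37) · (1 − 1/89) · (1 − 1/709)
       = 2334737 · 2242944/2334737 = 2242944.

2242944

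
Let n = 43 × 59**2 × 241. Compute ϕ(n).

34493760

φ(36073603) = 36073603 · (1 − 1/43) · (1 − 1/59) · (1 − 1/241)
       = 36073603 · 584640/611417 = 34493760.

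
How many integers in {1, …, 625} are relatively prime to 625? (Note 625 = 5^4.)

500

φ(5^4) = 5^4 − 5^3 = 625 − 125 = 500.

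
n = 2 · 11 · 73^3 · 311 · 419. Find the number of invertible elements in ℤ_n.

497182910400

φ(1115233157566) = 1115233157566 · (1 − 1/2) · (1 − 1/11) · (1 − 1/73) · (1 − 1/311) · (1 − 1/419)
       = 1115233157566 · 93297600/209276254 = 497182910400.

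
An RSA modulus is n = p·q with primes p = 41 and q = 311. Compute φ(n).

12400

φ(41) = 41 − 1 = 40.
φ(311) = 311 − 1 = 310.
Since φ is multiplicative, φ(12751) = 40 · 310 = 12400.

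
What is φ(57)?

Factor 57: 57 = 3 · 19.
φ(57) = 57 · (1 − 1/3) · (1 − 1/19)
       = 57 · 36/57 = 36.

36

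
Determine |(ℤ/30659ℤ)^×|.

27720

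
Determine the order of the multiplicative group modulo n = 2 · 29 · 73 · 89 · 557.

98638848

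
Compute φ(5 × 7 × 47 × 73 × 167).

φ(5) = 5 − 1 = 4.
φ(7) = 7 − 1 = 6.
φ(47) = 47 − 1 = 46.
φ(73) = 73 − 1 = 72.
φ(167) = 167 − 1 = 166.
Since φ is multiplicative, φ(20054195) = 4 · 6 · 46 · 72 · 166 = 13195008.

13195008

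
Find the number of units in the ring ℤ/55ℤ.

40

55 = 5 · 11.
φ(5) = 5 − 1 = 4.
φ(11) = 11 − 1 = 10.
φ(55) = 4 × 10 = 40.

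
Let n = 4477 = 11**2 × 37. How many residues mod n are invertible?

3960

φ(11^2) = 11^2 − 11^1 = 121 − 11 = 110.
φ(37) = 37 − 1 = 36.
φ(4477) = 110 × 36 = 3960.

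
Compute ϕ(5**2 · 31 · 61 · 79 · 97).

269568000

φ(362268325) = 362268325 · (1 − 1/5) · (1 − 1/31) · (1 − 1/61) · (1 − 1/79) · (1 − 1/97)
       = 362268325 · 53913600/72453665 = 269568000.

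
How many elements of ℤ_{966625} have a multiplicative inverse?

648000

First factor: 966625 = 5^3 · 11 · 19 · 37.
φ(5^3) = 5^2·(5−1) = 25·4 = 100.
φ(11) = 11 − 1 = 10.
φ(19) = 19 − 1 = 18.
φ(37) = 37 − 1 = 36.
Multiply: 100 · 10 · 18 · 36 = 648000.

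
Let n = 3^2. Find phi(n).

6

φ(9) = 9 · (1 − 1/3)
       = 9 · 2/3 = 6.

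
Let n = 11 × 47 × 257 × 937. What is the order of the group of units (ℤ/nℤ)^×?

110223360

φ(11) = 11 − 1 = 10.
φ(47) = 47 − 1 = 46.
φ(257) = 257 − 1 = 256.
φ(937) = 937 − 1 = 936.
Since φ is multiplicative, φ(124498253) = 10 · 46 · 256 · 936 = 110223360.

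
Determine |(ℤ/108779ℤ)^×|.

Factor 108779: 108779 = 11^2 · 29 · 31.
φ(108779) = 108779 · (1 − 1/11) · (1 − 1/29) · (1 − 1/31)
       = 108779 · 8400/9889 = 92400.

92400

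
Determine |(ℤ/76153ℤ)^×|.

55440

First factor: 76153 = 7 × 11 × 23 × 43.
φ(7) = 7 − 1 = 6.
φ(11) = 11 − 1 = 10.
φ(23) = 23 − 1 = 22.
φ(43) = 43 − 1 = 42.
φ(76153) = 6 × 10 × 22 × 42 = 55440.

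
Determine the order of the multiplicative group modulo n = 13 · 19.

φ(247) = 247 · (1 − 1/13) · (1 − 1/19)
       = 247 · 216/247 = 216.

216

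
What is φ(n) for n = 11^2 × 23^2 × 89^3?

38797691680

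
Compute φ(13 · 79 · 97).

89856

φ(13) = 13 − 1 = 12.
φ(79) = 79 − 1 = 78.
φ(97) = 97 − 1 = 96.
Since φ is multiplicative, φ(99619) = 12 · 78 · 96 = 89856.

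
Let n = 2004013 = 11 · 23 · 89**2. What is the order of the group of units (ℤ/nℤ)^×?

1723040

φ(11) = 11 − 1 = 10.
φ(23) = 23 − 1 = 22.
φ(89^2) = 89^2 − 89^1 = 7921 − 89 = 7832.
φ(2004013) = 10 × 22 × 7832 = 1723040.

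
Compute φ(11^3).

1210

φ(1331) = 1331 · (1 − 1/11)
       = 1331 · 10/11 = 1210.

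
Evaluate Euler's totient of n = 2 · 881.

φ(2) = 2 − 1 = 1.
φ(881) = 881 − 1 = 880.
Multiply: 1 · 880 = 880.

880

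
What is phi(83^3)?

564898

φ(571787) = 571787 · (1 − 1/83)
       = 571787 · 82/83 = 564898.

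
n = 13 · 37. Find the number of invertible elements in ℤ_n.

φ(13) = 13 − 1 = 12.
φ(37) = 37 − 1 = 36.
Since φ is multiplicative, φ(481) = 12 · 36 = 432.

432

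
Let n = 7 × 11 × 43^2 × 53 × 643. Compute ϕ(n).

φ(4851929467) = 4851929467 · (1 − 1/7) · (1 − 1/11) · (1 − 1/43) · (1 − 1/53) · (1 − 1/643)
       = 4851929467 · 84127680/112835569 = 3617490240.

3617490240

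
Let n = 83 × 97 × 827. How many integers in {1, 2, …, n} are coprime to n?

φ(83) = 83 − 1 = 82.
φ(97) = 97 − 1 = 96.
φ(827) = 827 − 1 = 826.
φ(6658177) = 82 × 96 × 826 = 6502272.

6502272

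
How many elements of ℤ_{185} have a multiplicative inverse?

144

185 = 5 · 37.
φ(5) = 5 − 1 = 4.
φ(37) = 37 − 1 = 36.
Since φ is multiplicative, φ(185) = 4 · 36 = 144.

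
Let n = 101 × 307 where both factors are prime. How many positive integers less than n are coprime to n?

For distinct primes, φ(pq) = (p−1)(q−1) = 100 × 306 = 30600.

30600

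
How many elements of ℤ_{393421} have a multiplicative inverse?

317520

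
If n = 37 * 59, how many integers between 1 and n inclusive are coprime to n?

2088

φ(2183) = 2183 · (1 − 1/37) · (1 − 1/59)
       = 2183 · 2088/2183 = 2088.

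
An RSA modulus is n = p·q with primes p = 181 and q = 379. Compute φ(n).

φ(n) = (p − 1)(q − 1) = (181−1)(379−1) = 180·378 = 68040.

68040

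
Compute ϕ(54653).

50400

First factor: 54653 = 31 · 41 · 43.
φ(31) = 31 − 1 = 30.
φ(41) = 41 − 1 = 40.
φ(43) = 43 − 1 = 42.
Since φ is multiplicative, φ(54653) = 30 · 40 · 42 = 50400.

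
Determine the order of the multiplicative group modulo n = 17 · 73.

φ(1241) = 1241 · (1 − 1/17) · (1 − 1/73)
       = 1241 · 1152/1241 = 1152.

1152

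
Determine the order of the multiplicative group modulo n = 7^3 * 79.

φ(7^3) = 7^2·(7−1) = 49·6 = 294.
φ(79) = 79 − 1 = 78.
Since φ is multiplicative, φ(27097) = 294 · 78 = 22932.

22932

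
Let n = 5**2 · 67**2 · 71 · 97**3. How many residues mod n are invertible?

5591926771200

φ(5^2) = 5^1·(5−1) = 5·4 = 20.
φ(67^2) = 67^2 − 67^1 = 4489 − 67 = 4422.
φ(71) = 71 − 1 = 70.
φ(97^3) = 97^3 − 97^2 = 912673 − 9409 = 903264.
Since φ is multiplicative, φ(7272155647175) = 20 · 4422 · 70 · 903264 = 5591926771200.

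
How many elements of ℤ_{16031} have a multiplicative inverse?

14080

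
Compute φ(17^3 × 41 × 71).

φ(14301743) = 14301743 · (1 − 1/17) · (1 − 1/41) · (1 − 1/71)
       = 14301743 · 44800/49487 = 12947200.

12947200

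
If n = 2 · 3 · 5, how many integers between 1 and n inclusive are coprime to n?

8

φ(30) = 30 · (1 − 1/2) · (1 − 1/3) · (1 − 1/5)
       = 30 · 8/30 = 8.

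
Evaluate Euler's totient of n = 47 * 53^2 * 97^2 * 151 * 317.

55957506508800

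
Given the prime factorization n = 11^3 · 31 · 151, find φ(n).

5445000

φ(11^3) = 11^3 − 11^2 = 1331 − 121 = 1210.
φ(31) = 31 − 1 = 30.
φ(151) = 151 − 1 = 150.
Since φ is multiplicative, φ(6230411) = 1210 · 30 · 150 = 5445000.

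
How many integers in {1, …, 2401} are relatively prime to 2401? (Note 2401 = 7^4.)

2058

φ(2401) = 2401 · (1 − 1/7)
       = 2401 · 6/7 = 2058.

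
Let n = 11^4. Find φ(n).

φ(11^4) = 11^3·(11−1) = 1331·10 = 13310.

13310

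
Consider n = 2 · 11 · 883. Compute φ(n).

8820

φ(19426) = 19426 · (1 − 1/2) · (1 − 1/11) · (1 − 1/883)
       = 19426 · 8820/19426 = 8820.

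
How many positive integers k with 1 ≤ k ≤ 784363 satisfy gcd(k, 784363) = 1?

Prime factorization: 784363 = 17 × 29 × 37 × 43.
φ(784363) = 784363 · (1 − 1/17) · (1 − 1/29) · (1 − 1/37) · (1 − 1/43)
       = 784363 · 677376/784363 = 677376.

677376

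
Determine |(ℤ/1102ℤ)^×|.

504

1102 = 2 * 19 * 29.
φ(2) = 2 − 1 = 1.
φ(19) = 19 − 1 = 18.
φ(29) = 29 − 1 = 28.
Since φ is multiplicative, φ(1102) = 1 · 18 · 28 = 504.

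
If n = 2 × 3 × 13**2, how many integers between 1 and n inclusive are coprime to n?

312

φ(1014) = 1014 · (1 − 1/2) · (1 − 1/3) · (1 − 1/13)
       = 1014 · 24/78 = 312.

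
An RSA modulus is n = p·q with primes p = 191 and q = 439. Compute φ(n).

φ(n) = (p − 1)(q − 1) = (191−1)(439−1) = 190·438 = 83220.

83220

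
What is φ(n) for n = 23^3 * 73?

φ(23^3) = 23^2·(23−1) = 529·22 = 11638.
φ(73) = 73 − 1 = 72.
Since φ is multiplicative, φ(888191) = 11638 · 72 = 837936.

837936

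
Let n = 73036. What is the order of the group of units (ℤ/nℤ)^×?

73036 = 2^2 · 19 · 31^2.
φ(2^2) = 2^1·(2−1) = 2·1 = 2.
φ(19) = 19 − 1 = 18.
φ(31^2) = 31^2 − 31^1 = 961 − 31 = 930.
φ(73036) = 2 × 18 × 930 = 33480.

33480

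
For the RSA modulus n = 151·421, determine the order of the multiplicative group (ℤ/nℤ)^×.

63000

For distinct primes, φ(pq) = (p−1)(q−1) = 150 × 420 = 63000.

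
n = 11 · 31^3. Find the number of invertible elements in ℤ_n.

φ(11) = 11 − 1 = 10.
φ(31^3) = 31^2·(31−1) = 961·30 = 28830.
Multiply: 10 · 28830 = 288300.

288300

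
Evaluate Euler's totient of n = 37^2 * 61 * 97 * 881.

6751641600

φ(7136428613) = 7136428613 · (1 − 1/37) · (1 − 1/61) · (1 − 1/97) · (1 − 1/881)
       = 7136428613 · 182476800/192876449 = 6751641600.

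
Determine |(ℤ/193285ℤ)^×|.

193285 = 5 * 29 * 31 * 43.
φ(193285) = 193285 · (1 − 1/5) · (1 − 1/29) · (1 − 1/31) · (1 − 1/43)
       = 193285 · 141120/193285 = 141120.

141120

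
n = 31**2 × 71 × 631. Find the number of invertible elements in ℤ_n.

41013000

φ(43053761) = 43053761 · (1 − 1/31) · (1 − 1/71) · (1 − 1/631)
       = 43053761 · 1323000/1388831 = 41013000.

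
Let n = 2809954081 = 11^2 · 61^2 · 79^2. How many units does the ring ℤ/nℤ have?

2480821200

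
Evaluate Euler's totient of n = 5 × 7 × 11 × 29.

φ(11165) = 11165 · (1 − 1/5) · (1 − 1/7) · (1 − 1/11) · (1 − 1/29)
       = 11165 · 6720/11165 = 6720.

6720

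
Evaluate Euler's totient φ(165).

Prime factorization: 165 = 3 * 5 * 11.
φ(165) = 165 · (1 − 1/3) · (1 − 1/5) · (1 − 1/11)
       = 165 · 80/165 = 80.

80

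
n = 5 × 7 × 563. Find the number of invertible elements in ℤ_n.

13488

φ(19705) = 19705 · (1 − 1/5) · (1 − 1/7) · (1 − 1/563)
       = 19705 · 13488/19705 = 13488.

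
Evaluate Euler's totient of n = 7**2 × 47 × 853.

1646064

φ(1964459) = 1964459 · (1 − 1/7) · (1 − 1/47) · (1 − 1/853)
       = 1964459 · 235152/280637 = 1646064.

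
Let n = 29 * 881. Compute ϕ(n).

24640

φ(25549) = 25549 · (1 − 1/29) · (1 − 1/881)
       = 25549 · 24640/25549 = 24640.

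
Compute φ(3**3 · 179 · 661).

φ(3194613) = 3194613 · (1 − 1/3) · (1 − 1/179) · (1 − 1/661)
       = 3194613 · 234960/354957 = 2114640.

2114640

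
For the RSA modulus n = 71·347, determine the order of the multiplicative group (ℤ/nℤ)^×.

φ(24637) = 24637 · (1 − 1/71) · (1 − 1/347)
       = 24637 · 24220/24637 = 24220.

24220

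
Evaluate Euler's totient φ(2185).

2185 = 5 · 19 · 23.
φ(5) = 5 − 1 = 4.
φ(19) = 19 − 1 = 18.
φ(23) = 23 − 1 = 22.
Since φ is multiplicative, φ(2185) = 4 · 18 · 22 = 1584.

1584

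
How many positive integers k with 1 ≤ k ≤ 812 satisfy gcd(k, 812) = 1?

Factor 812: 812 = 2^2 · 7 · 29.
φ(2^2) = 2^2 − 2^1 = 4 − 2 = 2.
φ(7) = 7 − 1 = 6.
φ(29) = 29 − 1 = 28.
φ(812) = 2 × 6 × 28 = 336.

336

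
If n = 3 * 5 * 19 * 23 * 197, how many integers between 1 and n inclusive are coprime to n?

620928

φ(1291335) = 1291335 · (1 − 1/3) · (1 − 1/5) · (1 − 1/19) · (1 − 1/23) · (1 − 1/197)
       = 1291335 · 620928/1291335 = 620928.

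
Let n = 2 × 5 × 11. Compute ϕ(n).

φ(2) = 2 − 1 = 1.
φ(5) = 5 − 1 = 4.
φ(11) = 11 − 1 = 10.
Since φ is multiplicative, φ(110) = 1 · 4 · 10 = 40.

40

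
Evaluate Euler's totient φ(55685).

36288

Factor 55685: 55685 = 5 · 7 · 37 · 43.
φ(5) = 5 − 1 = 4.
φ(7) = 7 − 1 = 6.
φ(37) = 37 − 1 = 36.
φ(43) = 43 − 1 = 42.
Multiply: 4 · 6 · 36 · 42 = 36288.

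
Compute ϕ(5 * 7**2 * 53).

8736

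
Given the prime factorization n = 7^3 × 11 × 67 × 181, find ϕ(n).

34927200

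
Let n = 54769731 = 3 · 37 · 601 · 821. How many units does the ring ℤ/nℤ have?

φ(54769731) = 54769731 · (1 − 1/3) · (1 − 1/37) · (1 − 1/601) · (1 − 1/821)
       = 54769731 · 35424000/54769731 = 35424000.

35424000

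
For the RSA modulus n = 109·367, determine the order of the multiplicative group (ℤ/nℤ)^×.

φ(40003) = 40003 · (1 − 1/109) · (1 − 1/367)
       = 40003 · 39528/40003 = 39528.

39528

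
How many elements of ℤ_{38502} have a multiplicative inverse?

11880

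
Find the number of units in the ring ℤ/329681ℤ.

268800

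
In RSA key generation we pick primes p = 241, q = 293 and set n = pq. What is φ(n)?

φ(70613) = 70613 · (1 − 1/241) · (1 − 1/293)
       = 70613 · 70080/70613 = 70080.

70080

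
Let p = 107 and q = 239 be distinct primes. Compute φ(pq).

φ(pq) = (p−1)(q−1) = 106 · 238 = 25228.

25228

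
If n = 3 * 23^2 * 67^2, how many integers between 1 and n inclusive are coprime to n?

φ(7124043) = 7124043 · (1 − 1/3) · (1 − 1/23) · (1 − 1/67)
       = 7124043 · 2904/4623 = 4475064.

4475064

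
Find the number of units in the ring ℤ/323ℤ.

323 = 17 * 19.
φ(323) = 323 · (1 − 1/17) · (1 − 1/19)
       = 323 · 288/323 = 288.

288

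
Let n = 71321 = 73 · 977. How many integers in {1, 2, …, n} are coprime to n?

70272

φ(71321) = 71321 · (1 − 1/73) · (1 − 1/977)
       = 71321 · 70272/71321 = 70272.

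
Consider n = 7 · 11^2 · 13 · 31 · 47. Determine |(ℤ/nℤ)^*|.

10929600

φ(16043027) = 16043027 · (1 − 1/7) · (1 − 1/11) · (1 − 1/13) · (1 − 1/31) · (1 − 1/47)
       = 16043027 · 993600/1458457 = 10929600.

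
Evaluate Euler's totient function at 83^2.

6806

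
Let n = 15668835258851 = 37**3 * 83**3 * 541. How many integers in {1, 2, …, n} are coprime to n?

15033833837280

φ(37^3) = 37^2·(37−1) = 1369·36 = 49284.
φ(83^3) = 83^2·(83−1) = 6889·82 = 564898.
φ(541) = 541 − 1 = 540.
Since φ is multiplicative, φ(15668835258851) = 49284 · 564898 · 540 = 15033833837280.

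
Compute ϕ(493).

Prime factorization: 493 = 17 · 29.
φ(17) = 17 − 1 = 16.
φ(29) = 29 − 1 = 28.
φ(493) = 16 × 28 = 448.

448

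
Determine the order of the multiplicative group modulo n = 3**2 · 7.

36

φ(63) = 63 · (1 − 1/3) · (1 − 1/7)
       = 63 · 12/21 = 36.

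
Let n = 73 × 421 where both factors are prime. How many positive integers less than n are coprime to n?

φ(n) = (p − 1)(q − 1) = (73−1)(421−1) = 72·420 = 30240.

30240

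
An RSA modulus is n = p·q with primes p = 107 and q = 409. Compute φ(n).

43248

For distinct primes, φ(pq) = (p−1)(q−1) = 106 × 408 = 43248.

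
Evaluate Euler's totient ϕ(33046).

Prime factorization: 33046 = 2 * 13 * 31 * 41.
φ(2) = 2 − 1 = 1.
φ(13) = 13 − 1 = 12.
φ(31) = 31 − 1 = 30.
φ(41) = 41 − 1 = 40.
Multiply: 1 · 12 · 30 · 40 = 14400.

14400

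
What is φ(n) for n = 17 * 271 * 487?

2099520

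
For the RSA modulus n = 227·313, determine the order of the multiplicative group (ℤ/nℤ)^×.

70512

φ(n) = (p − 1)(q − 1) = (227−1)(313−1) = 226·312 = 70512.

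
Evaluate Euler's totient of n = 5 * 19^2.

φ(5) = 5 − 1 = 4.
φ(19^2) = 19^1·(19−1) = 19·18 = 342.
Since φ is multiplicative, φ(1805) = 4 · 342 = 1368.

1368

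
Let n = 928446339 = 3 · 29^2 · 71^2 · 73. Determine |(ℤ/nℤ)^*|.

581132160

φ(3) = 3 − 1 = 2.
φ(29^2) = 29^2 − 29^1 = 841 − 29 = 812.
φ(71^2) = 71^1·(71−1) = 71·70 = 4970.
φ(73) = 73 − 1 = 72.
Multiply: 2 · 812 · 4970 · 72 = 581132160.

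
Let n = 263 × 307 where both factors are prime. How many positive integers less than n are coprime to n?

φ(n) = (p − 1)(q − 1) = (263−1)(307−1) = 262·306 = 80172.

80172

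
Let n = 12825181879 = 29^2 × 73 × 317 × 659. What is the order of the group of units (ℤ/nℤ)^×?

12156302592

φ(12825181879) = 12825181879 · (1 − 1/29) · (1 − 1/73) · (1 − 1/317) · (1 − 1/659)
       = 12825181879 · 419182848/442247651 = 12156302592.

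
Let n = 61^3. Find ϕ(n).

223260

φ(226981) = 226981 · (1 − 1/61)
       = 226981 · 60/61 = 223260.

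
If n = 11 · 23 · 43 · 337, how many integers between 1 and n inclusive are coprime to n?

3104640

φ(11) = 11 − 1 = 10.
φ(23) = 23 − 1 = 22.
φ(43) = 43 − 1 = 42.
φ(337) = 337 − 1 = 336.
Since φ is multiplicative, φ(3666223) = 10 · 22 · 42 · 336 = 3104640.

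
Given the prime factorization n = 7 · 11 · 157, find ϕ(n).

φ(7) = 7 − 1 = 6.
φ(11) = 11 − 1 = 10.
φ(157) = 157 − 1 = 156.
Multiply: 6 · 10 · 156 = 9360.

9360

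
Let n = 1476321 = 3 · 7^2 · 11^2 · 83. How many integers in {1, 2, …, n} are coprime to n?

757680

φ(3) = 3 − 1 = 2.
φ(7^2) = 7^1·(7−1) = 7·6 = 42.
φ(11^2) = 11^1·(11−1) = 11·10 = 110.
φ(83) = 83 − 1 = 82.
Multiply: 2 · 42 · 110 · 82 = 757680.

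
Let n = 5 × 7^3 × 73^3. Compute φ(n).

451217088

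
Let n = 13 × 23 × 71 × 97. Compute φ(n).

1774080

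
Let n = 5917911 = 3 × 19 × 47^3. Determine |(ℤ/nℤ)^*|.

3658104

φ(3) = 3 − 1 = 2.
φ(19) = 19 − 1 = 18.
φ(47^3) = 47^3 − 47^2 = 103823 − 2209 = 101614.
Since φ is multiplicative, φ(5917911) = 2 · 18 · 101614 = 3658104.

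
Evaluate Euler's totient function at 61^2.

3660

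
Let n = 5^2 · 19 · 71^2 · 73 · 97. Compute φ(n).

12366950400

φ(16955277475) = 16955277475 · (1 − 1/5) · (1 − 1/19) · (1 − 1/71) · (1 − 1/73) · (1 − 1/97)
       = 16955277475 · 34836480/47761345 = 12366950400.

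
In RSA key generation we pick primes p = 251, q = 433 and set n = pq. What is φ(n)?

108000

For distinct primes, φ(pq) = (p−1)(q−1) = 250 × 432 = 108000.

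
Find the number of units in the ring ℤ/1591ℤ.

Prime factorization: 1591 = 37 × 43.
φ(1591) = 1591 · (1 − 1/37) · (1 − 1/43)
       = 1591 · 1512/1591 = 1512.

1512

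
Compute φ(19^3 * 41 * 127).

φ(35714813) = 35714813 · (1 − 1/19) · (1 − 1/41) · (1 − 1/127)
       = 35714813 · 90720/98933 = 32749920.

32749920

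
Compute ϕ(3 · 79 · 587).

91416

φ(139119) = 139119 · (1 − 1/3) · (1 − 1/79) · (1 − 1/587)
       = 139119 · 91416/139119 = 91416.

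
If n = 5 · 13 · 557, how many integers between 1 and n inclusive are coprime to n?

26688

φ(36205) = 36205 · (1 − 1/5) · (1 − 1/13) · (1 − 1/557)
       = 36205 · 26688/36205 = 26688.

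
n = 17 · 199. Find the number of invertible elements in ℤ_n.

φ(3383) = 3383 · (1 − 1/17) · (1 − 1/199)
       = 3383 · 3168/3383 = 3168.

3168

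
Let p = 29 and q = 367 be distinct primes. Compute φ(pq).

10248

φ(29) = 29 − 1 = 28.
φ(367) = 367 − 1 = 366.
φ(10643) = 28 × 366 = 10248.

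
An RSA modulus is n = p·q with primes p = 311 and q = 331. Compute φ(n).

102300

φ(102941) = 102941 · (1 − 1/311) · (1 − 1/331)
       = 102941 · 102300/102941 = 102300.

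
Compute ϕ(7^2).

42

φ(49) = 49 · (1 − 1/7)
       = 49 · 6/7 = 42.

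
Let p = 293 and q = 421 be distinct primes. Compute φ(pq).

122640

φ(123353) = 123353 · (1 − 1/293) · (1 − 1/421)
       = 123353 · 122640/123353 = 122640.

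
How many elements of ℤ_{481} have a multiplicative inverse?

432

First factor: 481 = 13 × 37.
φ(481) = 481 · (1 − 1/13) · (1 − 1/37)
       = 481 · 432/481 = 432.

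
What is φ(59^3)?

φ(59^3) = 59^3 − 59^2 = 205379 − 3481 = 201898.

201898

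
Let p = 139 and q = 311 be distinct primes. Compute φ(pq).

42780

For distinct primes, φ(pq) = (p−1)(q−1) = 138 × 310 = 42780.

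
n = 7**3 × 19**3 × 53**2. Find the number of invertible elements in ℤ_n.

φ(6608557333) = 6608557333 · (1 − 1/7) · (1 − 1/19) · (1 − 1/53)
       = 6608557333 · 5616/7049 = 5265095472.

5265095472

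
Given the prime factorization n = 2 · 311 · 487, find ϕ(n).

φ(2) = 2 − 1 = 1.
φ(311) = 311 − 1 = 310.
φ(487) = 487 − 1 = 486.
φ(302914) = 1 × 310 × 486 = 150660.

150660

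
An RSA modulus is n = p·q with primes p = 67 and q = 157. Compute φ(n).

10296

For distinct primes, φ(pq) = (p−1)(q−1) = 66 × 156 = 10296.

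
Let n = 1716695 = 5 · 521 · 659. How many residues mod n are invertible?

φ(1716695) = 1716695 · (1 − 1/5) · (1 − 1/521) · (1 − 1/659)
       = 1716695 · 1368640/1716695 = 1368640.

1368640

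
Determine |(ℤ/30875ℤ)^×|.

Factor 30875: 30875 = 5**3 · 13 · 19.
φ(5^3) = 5^2·(5−1) = 25·4 = 100.
φ(13) = 13 − 1 = 12.
φ(19) = 19 − 1 = 18.
Multiply: 100 · 12 · 18 = 21600.

21600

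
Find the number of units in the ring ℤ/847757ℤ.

739200

Prime factorization: 847757 = 23 · 29 · 31 · 41.
φ(23) = 23 − 1 = 22.
φ(29) = 29 − 1 = 28.
φ(31) = 31 − 1 = 30.
φ(41) = 41 − 1 = 40.
φ(847757) = 22 × 28 × 30 × 40 = 739200.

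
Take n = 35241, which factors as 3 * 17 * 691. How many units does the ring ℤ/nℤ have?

φ(3) = 3 − 1 = 2.
φ(17) = 17 − 1 = 16.
φ(691) = 691 − 1 = 690.
Multiply: 2 · 16 · 690 = 22080.

22080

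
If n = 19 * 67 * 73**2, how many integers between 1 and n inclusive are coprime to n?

6244128

φ(6783817) = 6783817 · (1 − 1/19) · (1 − 1/67) · (1 − 1/73)
       = 6783817 · 85536/92929 = 6244128.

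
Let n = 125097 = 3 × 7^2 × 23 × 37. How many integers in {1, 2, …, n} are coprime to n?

66528

φ(125097) = 125097 · (1 − 1/3) · (1 − 1/7) · (1 − 1/23) · (1 − 1/37)
       = 125097 · 9504/17871 = 66528.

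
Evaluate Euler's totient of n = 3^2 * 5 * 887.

21264

φ(3^2) = 3^2 − 3^1 = 9 − 3 = 6.
φ(5) = 5 − 1 = 4.
φ(887) = 887 − 1 = 886.
φ(39915) = 6 × 4 × 886 = 21264.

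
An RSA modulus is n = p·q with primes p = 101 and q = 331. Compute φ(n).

33000

φ(33431) = 33431 · (1 − 1/101) · (1 − 1/331)
       = 33431 · 33000/33431 = 33000.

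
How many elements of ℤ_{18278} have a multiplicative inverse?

18278 = 2 × 13 × 19 × 37.
φ(18278) = 18278 · (1 − 1/2) · (1 − 1/13) · (1 − 1/19) · (1 − 1/37)
       = 18278 · 7776/18278 = 7776.

7776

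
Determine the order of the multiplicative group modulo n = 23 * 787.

17292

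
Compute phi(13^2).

156

φ(169) = 169 · (1 − 1/13)
       = 169 · 12/13 = 156.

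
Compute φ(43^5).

143589642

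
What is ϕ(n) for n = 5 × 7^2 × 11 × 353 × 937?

553512960

φ(891400895) = 891400895 · (1 − 1/5) · (1 − 1/7) · (1 − 1/11) · (1 − 1/353) · (1 − 1/937)
       = 891400895 · 79073280/127342985 = 553512960.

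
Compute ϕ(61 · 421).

φ(25681) = 25681 · (1 − 1/61) · (1 − 1/421)
       = 25681 · 25200/25681 = 25200.

25200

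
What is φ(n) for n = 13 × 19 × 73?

15552

φ(13) = 13 − 1 = 12.
φ(19) = 19 − 1 = 18.
φ(73) = 73 − 1 = 72.
Since φ is multiplicative, φ(18031) = 12 · 18 · 72 = 15552.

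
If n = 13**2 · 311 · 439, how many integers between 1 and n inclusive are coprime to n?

φ(23073401) = 23073401 · (1 − 1/13) · (1 − 1/311) · (1 − 1/439)
       = 23073401 · 1629360/1774877 = 21181680.

21181680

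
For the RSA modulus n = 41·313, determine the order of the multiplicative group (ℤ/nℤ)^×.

12480

φ(41) = 41 − 1 = 40.
φ(313) = 313 − 1 = 312.
Multiply: 40 · 312 = 12480.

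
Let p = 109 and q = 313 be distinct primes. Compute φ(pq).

φ(pq) = (p−1)(q−1) = 108 · 312 = 33696.

33696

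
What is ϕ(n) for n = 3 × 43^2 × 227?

φ(1259169) = 1259169 · (1 − 1/3) · (1 − 1/43) · (1 − 1/227)
       = 1259169 · 18984/29283 = 816312.

816312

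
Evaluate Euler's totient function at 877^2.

768252

φ(877^2) = 877^1·(877−1) = 877·876 = 768252.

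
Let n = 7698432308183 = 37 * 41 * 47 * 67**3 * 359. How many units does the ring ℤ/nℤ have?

7025817934080

φ(7698432308183) = 7698432308183 · (1 − 1/37) · (1 − 1/41) · (1 − 1/47) · (1 − 1/67) · (1 − 1/359)
       = 7698432308183 · 1565118720/1714954847 = 7025817934080.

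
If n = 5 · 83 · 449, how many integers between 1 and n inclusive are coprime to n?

φ(5) = 5 − 1 = 4.
φ(83) = 83 − 1 = 82.
φ(449) = 449 − 1 = 448.
Multiply: 4 · 82 · 448 = 146944.

146944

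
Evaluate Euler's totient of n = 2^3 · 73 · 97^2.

φ(2^3) = 2^2·(2−1) = 4·1 = 4.
φ(73) = 73 − 1 = 72.
φ(97^2) = 97^1·(97−1) = 97·96 = 9312.
Since φ is multiplicative, φ(5494856) = 4 · 72 · 9312 = 2681856.

2681856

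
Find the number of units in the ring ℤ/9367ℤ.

8064

First factor: 9367 = 17 × 19 × 29.
φ(17) = 17 − 1 = 16.
φ(19) = 19 − 1 = 18.
φ(29) = 29 − 1 = 28.
Multiply: 16 · 18 · 28 = 8064.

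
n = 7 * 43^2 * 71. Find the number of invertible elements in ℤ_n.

φ(918953) = 918953 · (1 − 1/7) · (1 − 1/43) · (1 − 1/71)
       = 918953 · 17640/21371 = 758520.

758520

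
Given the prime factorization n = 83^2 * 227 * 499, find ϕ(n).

766001688

φ(83^2) = 83^2 − 83^1 = 6889 − 83 = 6806.
φ(227) = 227 − 1 = 226.
φ(499) = 499 − 1 = 498.
φ(780337697) = 6806 × 226 × 498 = 766001688.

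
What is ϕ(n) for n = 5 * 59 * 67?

φ(19765) = 19765 · (1 − 1/5) · (1 − 1/59) · (1 − 1/67)
       = 19765 · 15312/19765 = 15312.

15312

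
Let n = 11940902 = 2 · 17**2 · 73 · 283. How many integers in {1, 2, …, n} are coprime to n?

φ(2) = 2 − 1 = 1.
φ(17^2) = 17^1·(17−1) = 17·16 = 272.
φ(73) = 73 − 1 = 72.
φ(283) = 283 − 1 = 282.
φ(11940902) = 1 × 272 × 72 × 282 = 5522688.

5522688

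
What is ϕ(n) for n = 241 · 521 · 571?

71136000

φ(241) = 241 − 1 = 240.
φ(521) = 521 − 1 = 520.
φ(571) = 571 − 1 = 570.
Multiply: 240 · 520 · 570 = 71136000.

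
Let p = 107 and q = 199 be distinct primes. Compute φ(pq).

20988

For distinct primes, φ(pq) = (p−1)(q−1) = 106 × 198 = 20988.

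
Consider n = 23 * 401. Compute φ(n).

φ(9223) = 9223 · (1 − 1/23) · (1 − 1/401)
       = 9223 · 8800/9223 = 8800.

8800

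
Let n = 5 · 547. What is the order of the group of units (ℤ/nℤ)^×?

φ(5) = 5 − 1 = 4.
φ(547) = 547 − 1 = 546.
φ(2735) = 4 × 546 = 2184.

2184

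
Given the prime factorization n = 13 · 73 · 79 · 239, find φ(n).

16039296

φ(17918069) = 17918069 · (1 − 1/13) · (1 − 1/73) · (1 − 1/79) · (1 − 1/239)
       = 17918069 · 16039296/17918069 = 16039296.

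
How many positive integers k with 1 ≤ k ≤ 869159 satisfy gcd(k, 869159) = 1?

752640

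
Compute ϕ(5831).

4704

Prime factorization: 5831 = 7^3 · 17.
φ(5831) = 5831 · (1 − 1/7) · (1 − 1/17)
       = 5831 · 96/119 = 4704.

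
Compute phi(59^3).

φ(205379) = 205379 · (1 − 1/59)
       = 205379 · 58/59 = 201898.

201898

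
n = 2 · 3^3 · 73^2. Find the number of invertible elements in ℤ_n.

94608

φ(2) = 2 − 1 = 1.
φ(3^3) = 3^3 − 3^2 = 27 − 9 = 18.
φ(73^2) = 73^2 − 73^1 = 5329 − 73 = 5256.
φ(287766) = 1 × 18 × 5256 = 94608.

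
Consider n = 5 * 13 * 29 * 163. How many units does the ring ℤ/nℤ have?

φ(5) = 5 − 1 = 4.
φ(13) = 13 − 1 = 12.
φ(29) = 29 − 1 = 28.
φ(163) = 163 − 1 = 162.
φ(307255) = 4 × 12 × 28 × 162 = 217728.

217728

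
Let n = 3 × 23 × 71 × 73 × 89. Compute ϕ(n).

19514880

φ(3) = 3 − 1 = 2.
φ(23) = 23 − 1 = 22.
φ(71) = 71 − 1 = 70.
φ(73) = 73 − 1 = 72.
φ(89) = 89 − 1 = 88.
Since φ is multiplicative, φ(31828803) = 2 · 22 · 70 · 72 · 88 = 19514880.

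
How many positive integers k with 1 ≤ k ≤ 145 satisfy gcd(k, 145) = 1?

145 = 5 × 29.
φ(5) = 5 − 1 = 4.
φ(29) = 29 − 1 = 28.
φ(145) = 4 × 28 = 112.

112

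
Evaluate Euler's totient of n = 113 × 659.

73696

φ(74467) = 74467 · (1 − 1/113) · (1 − 1/659)
       = 74467 · 73696/74467 = 73696.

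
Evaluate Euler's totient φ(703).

648

Factor 703: 703 = 19 · 37.
φ(19) = 19 − 1 = 18.
φ(37) = 37 − 1 = 36.
Multiply: 18 · 36 = 648.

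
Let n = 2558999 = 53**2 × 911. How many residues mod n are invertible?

φ(2558999) = 2558999 · (1 − 1/53) · (1 − 1/911)
       = 2558999 · 47320/48283 = 2507960.

2507960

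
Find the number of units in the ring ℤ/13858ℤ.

Factor 13858: 13858 = 2 · 13^2 · 41.
φ(2) = 2 − 1 = 1.
φ(13^2) = 13^2 − 13^1 = 169 − 13 = 156.
φ(41) = 41 − 1 = 40.
Multiply: 1 · 156 · 40 = 6240.

6240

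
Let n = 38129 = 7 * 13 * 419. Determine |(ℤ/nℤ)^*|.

φ(38129) = 38129 · (1 − 1/7) · (1 − 1/13) · (1 − 1/419)
       = 38129 · 30096/38129 = 30096.

30096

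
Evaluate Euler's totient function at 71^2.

4970

φ(5041) = 5041 · (1 − 1/71)
       = 5041 · 70/71 = 4970.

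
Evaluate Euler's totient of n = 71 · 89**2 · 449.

245611520

φ(252513559) = 252513559 · (1 − 1/71) · (1 − 1/89) · (1 − 1/449)
       = 252513559 · 2759680/2837231 = 245611520.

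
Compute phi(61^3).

223260

φ(61^3) = 61^3 − 61^2 = 226981 − 3721 = 223260.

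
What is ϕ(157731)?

157731 = 3 · 7^2 · 29 · 37.
φ(157731) = 157731 · (1 − 1/3) · (1 − 1/7) · (1 − 1/29) · (1 − 1/37)
       = 157731 · 12096/22533 = 84672.

84672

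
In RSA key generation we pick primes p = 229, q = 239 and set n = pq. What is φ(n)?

φ(n) = (p − 1)(q − 1) = (229−1)(239−1) = 228·238 = 54264.

54264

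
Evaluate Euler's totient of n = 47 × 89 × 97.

388608

φ(47) = 47 − 1 = 46.
φ(89) = 89 − 1 = 88.
φ(97) = 97 − 1 = 96.
Multiply: 46 · 88 · 96 = 388608.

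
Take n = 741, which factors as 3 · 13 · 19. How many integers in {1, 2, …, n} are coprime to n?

φ(741) = 741 · (1 − 1/3) · (1 − 1/13) · (1 − 1/19)
       = 741 · 432/741 = 432.

432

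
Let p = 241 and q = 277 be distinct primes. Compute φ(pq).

66240

φ(n) = (p − 1)(q − 1) = (241−1)(277−1) = 240·276 = 66240.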